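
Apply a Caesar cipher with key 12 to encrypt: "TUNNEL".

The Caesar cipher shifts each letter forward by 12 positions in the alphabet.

Step 1: For each letter, shift forward by 12 positions (mod 26).
  T (position 19) -> position (19+12) mod 26 = 5 -> F
  U (position 20) -> position (20+12) mod 26 = 6 -> G
  N (position 13) -> position (13+12) mod 26 = 25 -> Z
  N (position 13) -> position (13+12) mod 26 = 25 -> Z
  E (position 4) -> position (4+12) mod 26 = 16 -> Q
  L (position 11) -> position (11+12) mod 26 = 23 -> X
Result: FGZZQX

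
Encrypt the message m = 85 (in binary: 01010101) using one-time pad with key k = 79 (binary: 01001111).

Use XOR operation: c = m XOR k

Step 1: Write out the XOR operation bit by bit:
  Message: 01010101
  Key:     01001111
  XOR:     00011010
Step 2: Convert to decimal: 00011010 = 26.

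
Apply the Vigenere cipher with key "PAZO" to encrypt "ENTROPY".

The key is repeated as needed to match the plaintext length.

Step 1: Repeat key to match plaintext length:
  Plaintext: ENTROPY
  Key:       PAZOPAZ
Step 2: Encrypt each letter:
  E(4) + P(15) = (4+15) mod 26 = 19 = T
  N(13) + A(0) = (13+0) mod 26 = 13 = N
  T(19) + Z(25) = (19+25) mod 26 = 18 = S
  R(17) + O(14) = (17+14) mod 26 = 5 = F
  O(14) + P(15) = (14+15) mod 26 = 3 = D
  P(15) + A(0) = (15+0) mod 26 = 15 = P
  Y(24) + Z(25) = (24+25) mod 26 = 23 = X
Ciphertext: TNSFDPX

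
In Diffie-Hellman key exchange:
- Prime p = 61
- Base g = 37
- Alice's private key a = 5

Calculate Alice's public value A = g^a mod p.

Step 1: A = g^a mod p = 37^5 mod 61.
  37^1 mod 61 = 37
  37^2 mod 61 = (37 * 37) mod 61 = 27
  37^3 mod 61 = (27 * 37) mod 61 = 23
  37^4 mod 61 = (23 * 37) mod 61 = 58
  37^5 mod 61 = (58 * 37) mod 61 = 11
Result: A = 11.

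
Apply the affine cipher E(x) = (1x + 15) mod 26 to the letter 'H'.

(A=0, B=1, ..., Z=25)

Step 1: Convert 'H' to number: x = 7.
Step 2: E(7) = (1 * 7 + 15) mod 26 = 22 mod 26 = 22.
Step 3: Convert 22 back to letter: W.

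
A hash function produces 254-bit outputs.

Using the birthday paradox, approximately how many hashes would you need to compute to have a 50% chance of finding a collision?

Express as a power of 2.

Step 1: The birthday paradox gives collision probability ~50% after sqrt(2^n) = 2^(n/2) hashes.
Step 2: For 254-bit output: 2^(254/2) = 2^127.
Step 3: Approximately 2^127 hash computations needed.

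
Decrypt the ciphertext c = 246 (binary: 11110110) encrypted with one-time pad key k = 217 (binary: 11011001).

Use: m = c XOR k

Step 1: XOR ciphertext with key:
  Ciphertext: 11110110
  Key:        11011001
  XOR:        00101111
Step 2: Plaintext = 00101111 = 47 in decimal.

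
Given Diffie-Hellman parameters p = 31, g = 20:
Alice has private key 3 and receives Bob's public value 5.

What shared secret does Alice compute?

Step 1: s = B^a mod p = 5^3 mod 31.
  5^1 mod 31 = 5
  5^2 mod 31 = (5 * 5) mod 31 = 25
  5^3 mod 31 = (25 * 5) mod 31 = 1
Result: shared secret = 1.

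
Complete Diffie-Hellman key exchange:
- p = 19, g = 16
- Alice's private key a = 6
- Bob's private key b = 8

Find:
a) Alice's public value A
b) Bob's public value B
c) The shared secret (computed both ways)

Step 1: A = g^a mod p = 16^6 mod 19 = 7.
Step 2: B = g^b mod p = 16^8 mod 19 = 6.
Step 3: Alice computes s = B^a mod p = 6^6 mod 19 = 11.
Step 4: Bob computes s = A^b mod p = 7^8 mod 19 = 11.
Both sides agree: shared secret = 11.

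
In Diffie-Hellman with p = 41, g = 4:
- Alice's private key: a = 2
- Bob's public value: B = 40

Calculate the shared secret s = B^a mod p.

Step 1: s = B^a mod p = 40^2 mod 41.
  40^1 mod 41 = 40
  40^2 mod 41 = (40 * 40) mod 41 = 1
Result: shared secret = 1.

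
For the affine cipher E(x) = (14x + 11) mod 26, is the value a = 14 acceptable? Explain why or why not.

Step 1: Compute gcd(14, 26).
Step 2: gcd(14, 26) = 2.
Since gcd = 2 != 1, 14 shares a common factor with 26, so it cannot be used.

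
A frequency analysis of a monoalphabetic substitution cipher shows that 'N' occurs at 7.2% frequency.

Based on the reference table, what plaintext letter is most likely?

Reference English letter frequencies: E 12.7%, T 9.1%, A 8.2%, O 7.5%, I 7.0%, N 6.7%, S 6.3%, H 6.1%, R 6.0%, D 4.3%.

Step 1: The observed frequency is 7.2%.
Step 2: Compare with English frequencies:
  E: 12.7% (difference: 5.5%)
  T: 9.1% (difference: 1.9%)
  A: 8.2% (difference: 1.0%)
  O: 7.5% (difference: 0.3%)
  I: 7.0% (difference: 0.2%) <-- closest
  N: 6.7% (difference: 0.5%)
  S: 6.3% (difference: 0.9%)
  H: 6.1% (difference: 1.1%)
  R: 6.0% (difference: 1.2%)
  D: 4.3% (difference: 2.9%)
Step 3: 'N' most likely represents 'I' (frequency 7.0%).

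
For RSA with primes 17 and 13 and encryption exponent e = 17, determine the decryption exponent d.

Step 1: n = 17 * 13 = 221.
Step 2: phi(n) = 16 * 12 = 192.
Step 3: Find d such that 17 * d = 1 (mod 192).
Step 4: d = 17^(-1) mod 192 = 113.
Verification: 17 * 113 = 1921 = 10 * 192 + 1.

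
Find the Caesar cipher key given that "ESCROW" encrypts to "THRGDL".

Step 1: Compare first letters: E (position 4) -> T (position 19).
Step 2: Shift = (19 - 4) mod 26 = 15.
The shift value is 15.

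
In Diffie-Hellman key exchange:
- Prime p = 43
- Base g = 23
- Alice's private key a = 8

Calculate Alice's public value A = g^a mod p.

Step 1: A = g^a mod p = 23^8 mod 43.
  23^1 mod 43 = 23
  23^2 mod 43 = (23 * 23) mod 43 = 13
  23^3 mod 43 = (13 * 23) mod 43 = 41
  23^4 mod 43 = (41 * 23) mod 43 = 40
  23^5 mod 43 = (40 * 23) mod 43 = 17
  23^6 mod 43 = (17 * 23) mod 43 = 4
  23^7 mod 43 = (4 * 23) mod 43 = 6
  23^8 mod 43 = (6 * 23) mod 43 = 9
Result: A = 9.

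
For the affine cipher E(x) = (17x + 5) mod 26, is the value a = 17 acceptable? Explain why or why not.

Step 1: Compute gcd(17, 26).
Step 2: gcd(17, 26) = 1.
Since gcd = 1, 17 is coprime with 26, so it is a valid key.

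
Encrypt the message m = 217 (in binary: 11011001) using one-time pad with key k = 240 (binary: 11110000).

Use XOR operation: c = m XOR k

Step 1: Write out the XOR operation bit by bit:
  Message: 11011001
  Key:     11110000
  XOR:     00101001
Step 2: Convert to decimal: 00101001 = 41.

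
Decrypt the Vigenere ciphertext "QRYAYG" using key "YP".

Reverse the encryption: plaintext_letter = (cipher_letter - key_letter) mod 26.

Step 1: Extend key: YPYPYP
Step 2: Decrypt each letter (c - k) mod 26:
  Q(16) - Y(24) = (16-24) mod 26 = 18 = S
  R(17) - P(15) = (17-15) mod 26 = 2 = C
  Y(24) - Y(24) = (24-24) mod 26 = 0 = A
  A(0) - P(15) = (0-15) mod 26 = 11 = L
  Y(24) - Y(24) = (24-24) mod 26 = 0 = A
  G(6) - P(15) = (6-15) mod 26 = 17 = R
Plaintext: SCALAR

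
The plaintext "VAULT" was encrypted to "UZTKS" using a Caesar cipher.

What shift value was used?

Step 1: Compare first letters: V (position 21) -> U (position 20).
Step 2: Shift = (20 - 21) mod 26 = 25.
The shift value is 25.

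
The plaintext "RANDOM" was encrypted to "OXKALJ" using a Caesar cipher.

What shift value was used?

Step 1: Compare first letters: R (position 17) -> O (position 14).
Step 2: Shift = (14 - 17) mod 26 = 23.
The shift value is 23.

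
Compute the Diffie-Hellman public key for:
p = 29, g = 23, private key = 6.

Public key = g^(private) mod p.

Step 1: A = g^a mod p = 23^6 mod 29.
  23^1 mod 29 = 23
  23^2 mod 29 = (23 * 23) mod 29 = 7
  23^3 mod 29 = (7 * 23) mod 29 = 16
  23^4 mod 29 = (16 * 23) mod 29 = 20
  23^5 mod 29 = (20 * 23) mod 29 = 25
  23^6 mod 29 = (25 * 23) mod 29 = 24
Result: A = 24.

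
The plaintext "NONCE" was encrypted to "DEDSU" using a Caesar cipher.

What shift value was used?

Step 1: Compare first letters: N (position 13) -> D (position 3).
Step 2: Shift = (3 - 13) mod 26 = 16.
The shift value is 16.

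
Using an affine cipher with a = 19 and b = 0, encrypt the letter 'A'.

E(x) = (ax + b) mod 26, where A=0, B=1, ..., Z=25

Step 1: Convert 'A' to number: x = 0.
Step 2: E(0) = (19 * 0 + 0) mod 26 = 0 mod 26 = 0.
Step 3: Convert 0 back to letter: A.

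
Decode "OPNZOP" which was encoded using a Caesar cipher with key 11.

Step 1: Reverse the shift by subtracting 11 from each letter position.
  O (position 14) -> position (14-11) mod 26 = 3 -> D
  P (position 15) -> position (15-11) mod 26 = 4 -> E
  N (position 13) -> position (13-11) mod 26 = 2 -> C
  Z (position 25) -> position (25-11) mod 26 = 14 -> O
  O (position 14) -> position (14-11) mod 26 = 3 -> D
  P (position 15) -> position (15-11) mod 26 = 4 -> E
Decrypted message: DECODE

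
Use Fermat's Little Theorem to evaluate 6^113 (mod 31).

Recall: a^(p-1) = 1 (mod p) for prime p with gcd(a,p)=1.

Step 1: Since 31 is prime, by Fermat's Little Theorem: 6^30 = 1 (mod 31).
Step 2: Reduce exponent: 113 mod 30 = 23.
Step 3: So 6^113 = 6^23 (mod 31).
Step 4: 6^23 mod 31 = 26.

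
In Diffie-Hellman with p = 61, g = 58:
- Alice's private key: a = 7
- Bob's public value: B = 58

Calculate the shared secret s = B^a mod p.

Step 1: s = B^a mod p = 58^7 mod 61.
  58^1 mod 61 = 58
  58^2 mod 61 = (58 * 58) mod 61 = 9
  58^3 mod 61 = (9 * 58) mod 61 = 34
  58^4 mod 61 = (34 * 58) mod 61 = 20
  58^5 mod 61 = (20 * 58) mod 61 = 1
  58^6 mod 61 = (1 * 58) mod 61 = 58
  58^7 mod 61 = (58 * 58) mod 61 = 9
Result: shared secret = 9.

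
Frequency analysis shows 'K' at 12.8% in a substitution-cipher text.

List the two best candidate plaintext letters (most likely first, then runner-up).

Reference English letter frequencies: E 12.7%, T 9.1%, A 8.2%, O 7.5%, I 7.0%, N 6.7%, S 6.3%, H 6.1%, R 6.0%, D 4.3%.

Step 1: Observed frequency of 'K' is 12.8%.
Step 2: Compute distances to each reference frequency and sort:
  E (12.7%): difference = 0.1% <-- BEST
  T (9.1%): difference = 3.7% <-- RUNNER-UP
  A (8.2%): difference = 4.6%
  O (7.5%): difference = 5.3%
  I (7.0%): difference = 5.8%
Step 3: Most likely is 'E' (12.7%, diff 0.1%); second most likely is 'T' (9.1%, diff 3.7%).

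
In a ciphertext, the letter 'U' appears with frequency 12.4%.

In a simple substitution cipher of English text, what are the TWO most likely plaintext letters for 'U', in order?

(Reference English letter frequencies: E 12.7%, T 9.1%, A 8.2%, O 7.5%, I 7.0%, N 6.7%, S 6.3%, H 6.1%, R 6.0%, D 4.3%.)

Step 1: Observed frequency of 'U' is 12.4%.
Step 2: Compute distances to each reference frequency and sort:
  E (12.7%): difference = 0.3% <-- BEST
  T (9.1%): difference = 3.3% <-- RUNNER-UP
  A (8.2%): difference = 4.2%
  O (7.5%): difference = 4.9%
  I (7.0%): difference = 5.4%
Step 3: Most likely is 'E' (12.7%, diff 0.3%); second most likely is 'T' (9.1%, diff 3.3%).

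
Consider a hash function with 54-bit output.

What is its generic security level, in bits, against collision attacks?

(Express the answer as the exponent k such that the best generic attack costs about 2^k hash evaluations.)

Step 1: The hash has a 54-bit output.
Step 2: Collision resistance means it should be infeasible to find any x != y with h(x) = h(y).
By the birthday bound, a generic collision search succeeds after about sqrt(2^54) = 2^(54/2) = 2^27 evaluations.
Step 3: Security level = 27 bits.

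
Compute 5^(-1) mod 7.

Step 1: We need x such that 5 * x = 1 (mod 7).
Step 2: Using the extended Euclidean algorithm or trial:
  5 * 3 = 15 = 2 * 7 + 1.
Step 3: Since 15 mod 7 = 1, the inverse is x = 3.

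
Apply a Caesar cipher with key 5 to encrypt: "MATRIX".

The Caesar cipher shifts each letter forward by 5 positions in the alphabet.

Step 1: For each letter, shift forward by 5 positions (mod 26).
  M (position 12) -> position (12+5) mod 26 = 17 -> R
  A (position 0) -> position (0+5) mod 26 = 5 -> F
  T (position 19) -> position (19+5) mod 26 = 24 -> Y
  R (position 17) -> position (17+5) mod 26 = 22 -> W
  I (position 8) -> position (8+5) mod 26 = 13 -> N
  X (position 23) -> position (23+5) mod 26 = 2 -> C
Result: RFYWNC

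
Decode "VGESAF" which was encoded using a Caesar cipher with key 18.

Step 1: Reverse the shift by subtracting 18 from each letter position.
  V (position 21) -> position (21-18) mod 26 = 3 -> D
  G (position 6) -> position (6-18) mod 26 = 14 -> O
  E (position 4) -> position (4-18) mod 26 = 12 -> M
  S (position 18) -> position (18-18) mod 26 = 0 -> A
  A (position 0) -> position (0-18) mod 26 = 8 -> I
  F (position 5) -> position (5-18) mod 26 = 13 -> N
Decrypted message: DOMAIN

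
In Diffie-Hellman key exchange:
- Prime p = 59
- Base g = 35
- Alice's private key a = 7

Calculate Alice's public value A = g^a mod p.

Step 1: A = g^a mod p = 35^7 mod 59.
  35^1 mod 59 = 35
  35^2 mod 59 = (35 * 35) mod 59 = 45
  35^3 mod 59 = (45 * 35) mod 59 = 41
  35^4 mod 59 = (41 * 35) mod 59 = 19
  35^5 mod 59 = (19 * 35) mod 59 = 16
  35^6 mod 59 = (16 * 35) mod 59 = 29
  35^7 mod 59 = (29 * 35) mod 59 = 12
Result: A = 12.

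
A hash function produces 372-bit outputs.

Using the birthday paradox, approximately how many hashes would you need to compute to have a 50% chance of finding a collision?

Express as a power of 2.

Step 1: The birthday paradox gives collision probability ~50% after sqrt(2^n) = 2^(n/2) hashes.
Step 2: For 372-bit output: 2^(372/2) = 2^186.
Step 3: Approximately 2^186 hash computations needed.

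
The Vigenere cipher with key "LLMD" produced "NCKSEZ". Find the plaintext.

Step 1: Extend key: LLMDLL
Step 2: Decrypt each letter (c - k) mod 26:
  N(13) - L(11) = (13-11) mod 26 = 2 = C
  C(2) - L(11) = (2-11) mod 26 = 17 = R
  K(10) - M(12) = (10-12) mod 26 = 24 = Y
  S(18) - D(3) = (18-3) mod 26 = 15 = P
  E(4) - L(11) = (4-11) mod 26 = 19 = T
  Z(25) - L(11) = (25-11) mod 26 = 14 = O
Plaintext: CRYPTO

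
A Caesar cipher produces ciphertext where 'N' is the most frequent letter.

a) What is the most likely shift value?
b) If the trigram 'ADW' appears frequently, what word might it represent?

Step 1: In English, 'E' is the most frequent letter (12.7%).
Step 2: The most frequent ciphertext letter is 'N' (position 13).
Step 3: Shift = (13 - 4) mod 26 = 9.
Step 4: Decrypt 'ADW' by shifting back 9:
  A -> R
  D -> U
  W -> N
Step 5: 'ADW' decrypts to 'RUN'.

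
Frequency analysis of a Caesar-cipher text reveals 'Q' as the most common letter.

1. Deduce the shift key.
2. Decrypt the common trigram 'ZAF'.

Step 1: In English, 'E' is the most frequent letter (12.7%).
Step 2: The most frequent ciphertext letter is 'Q' (position 16).
Step 3: Shift = (16 - 4) mod 26 = 12.
Step 4: Decrypt 'ZAF' by shifting back 12:
  Z -> N
  A -> O
  F -> T
Step 5: 'ZAF' decrypts to 'NOT'.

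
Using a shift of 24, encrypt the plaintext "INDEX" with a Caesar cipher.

Step 1: For each letter, shift forward by 24 positions (mod 26).
  I (position 8) -> position (8+24) mod 26 = 6 -> G
  N (position 13) -> position (13+24) mod 26 = 11 -> L
  D (position 3) -> position (3+24) mod 26 = 1 -> B
  E (position 4) -> position (4+24) mod 26 = 2 -> C
  X (position 23) -> position (23+24) mod 26 = 21 -> V
Result: GLBCV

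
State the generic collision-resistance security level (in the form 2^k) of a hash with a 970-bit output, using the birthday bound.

Step 1: The birthday paradox gives collision probability ~50% after sqrt(2^n) = 2^(n/2) hashes.
Step 2: For 970-bit output: 2^(970/2) = 2^485.
Step 3: Approximately 2^485 hash computations needed.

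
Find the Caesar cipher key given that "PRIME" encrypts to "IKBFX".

Step 1: Compare first letters: P (position 15) -> I (position 8).
Step 2: Shift = (8 - 15) mod 26 = 19.
The shift value is 19.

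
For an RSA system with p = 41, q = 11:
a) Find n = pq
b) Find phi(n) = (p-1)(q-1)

Step 1: n = p * q = 41 * 11 = 451.
Step 2: phi(n) = (p-1)(q-1) = 40 * 10 = 400.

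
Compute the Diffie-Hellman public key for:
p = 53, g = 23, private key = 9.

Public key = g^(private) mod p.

Step 1: A = g^a mod p = 23^9 mod 53.
  23^1 mod 53 = 23
  23^2 mod 53 = (23 * 23) mod 53 = 52
  23^3 mod 53 = (52 * 23) mod 53 = 30
  23^4 mod 53 = (30 * 23) mod 53 = 1
  23^5 mod 53 = (1 * 23) mod 53 = 23
  23^6 mod 53 = (23 * 23) mod 53 = 52
  23^7 mod 53 = (52 * 23) mod 53 = 30
  23^8 mod 53 = (30 * 23) mod 53 = 1
  23^9 mod 53 = (1 * 23) mod 53 = 23
Result: A = 23.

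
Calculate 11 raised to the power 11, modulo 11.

Step 1: Compute 11^11 mod 11 step by step, reducing modulo 11 at each step.
  11^1 mod 11 = 0
  11^2 mod 11 = (0 * 11) mod 11 = 0
  11^3 mod 11 = (0 * 11) mod 11 = 0
  11^4 mod 11 = (0 * 11) mod 11 = 0
  11^5 mod 11 = (0 * 11) mod 11 = 0
  11^6 mod 11 = (0 * 11) mod 11 = 0
  11^7 mod 11 = (0 * 11) mod 11 = 0
  11^8 mod 11 = (0 * 11) mod 11 = 0
  11^9 mod 11 = (0 * 11) mod 11 = 0
  11^10 mod 11 = (0 * 11) mod 11 = 0
  11^11 mod 11 = (0 * 11) mod 11 = 0
Step 2: Result = 0.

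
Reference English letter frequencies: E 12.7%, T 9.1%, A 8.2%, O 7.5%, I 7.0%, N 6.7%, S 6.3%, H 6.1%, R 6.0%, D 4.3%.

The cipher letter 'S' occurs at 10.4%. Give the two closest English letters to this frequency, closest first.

Step 1: Observed frequency of 'S' is 10.4%.
Step 2: Compute distances to each reference frequency and sort:
  T (9.1%): difference = 1.3% <-- BEST
  A (8.2%): difference = 2.2% <-- RUNNER-UP
  E (12.7%): difference = 2.3%
  O (7.5%): difference = 2.9%
  I (7.0%): difference = 3.4%
Step 3: Most likely is 'T' (9.1%, diff 1.3%); second most likely is 'A' (8.2%, diff 2.2%).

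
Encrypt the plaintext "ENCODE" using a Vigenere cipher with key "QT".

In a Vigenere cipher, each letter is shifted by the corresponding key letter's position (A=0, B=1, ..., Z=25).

Step 1: Repeat key to match plaintext length:
  Plaintext: ENCODE
  Key:       QTQTQT
Step 2: Encrypt each letter:
  E(4) + Q(16) = (4+16) mod 26 = 20 = U
  N(13) + T(19) = (13+19) mod 26 = 6 = G
  C(2) + Q(16) = (2+16) mod 26 = 18 = S
  O(14) + T(19) = (14+19) mod 26 = 7 = H
  D(3) + Q(16) = (3+16) mod 26 = 19 = T
  E(4) + T(19) = (4+19) mod 26 = 23 = X
Ciphertext: UGSHTX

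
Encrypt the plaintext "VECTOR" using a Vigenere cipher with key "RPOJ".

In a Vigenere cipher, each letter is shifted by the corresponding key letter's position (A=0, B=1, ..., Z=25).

Step 1: Repeat key to match plaintext length:
  Plaintext: VECTOR
  Key:       RPOJRP
Step 2: Encrypt each letter:
  V(21) + R(17) = (21+17) mod 26 = 12 = M
  E(4) + P(15) = (4+15) mod 26 = 19 = T
  C(2) + O(14) = (2+14) mod 26 = 16 = Q
  T(19) + J(9) = (19+9) mod 26 = 2 = C
  O(14) + R(17) = (14+17) mod 26 = 5 = F
  R(17) + P(15) = (17+15) mod 26 = 6 = G
Ciphertext: MTQCFG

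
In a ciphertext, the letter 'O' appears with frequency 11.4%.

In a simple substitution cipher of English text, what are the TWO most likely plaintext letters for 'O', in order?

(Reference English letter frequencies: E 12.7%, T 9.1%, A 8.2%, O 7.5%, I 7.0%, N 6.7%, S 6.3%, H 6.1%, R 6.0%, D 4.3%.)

Step 1: Observed frequency of 'O' is 11.4%.
Step 2: Compute distances to each reference frequency and sort:
  E (12.7%): difference = 1.3% <-- BEST
  T (9.1%): difference = 2.3% <-- RUNNER-UP
  A (8.2%): difference = 3.2%
  O (7.5%): difference = 3.9%
  I (7.0%): difference = 4.4%
Step 3: Most likely is 'E' (12.7%, diff 1.3%); second most likely is 'T' (9.1%, diff 2.3%).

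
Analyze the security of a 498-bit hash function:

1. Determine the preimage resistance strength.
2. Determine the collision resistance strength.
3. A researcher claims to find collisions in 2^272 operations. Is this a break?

Step 1: Preimage resistance requires brute-force of 2^498 operations.
Step 2: Collision resistance (birthday bound) = 2^(498/2) = 2^249.
Step 3: The claimed attack costs 2^272 operations.
Step 4: Since 2^272 >= 2^249, the claimed attack is no faster than the generic birthday attack, so this does not break collision resistance.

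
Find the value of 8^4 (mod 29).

Step 1: Compute 8^4 mod 29 step by step, reducing modulo 29 at each step.
  8^1 mod 29 = 8
  8^2 mod 29 = (8 * 8) mod 29 = 6
  8^3 mod 29 = (6 * 8) mod 29 = 19
  8^4 mod 29 = (19 * 8) mod 29 = 7
Step 2: Result = 7.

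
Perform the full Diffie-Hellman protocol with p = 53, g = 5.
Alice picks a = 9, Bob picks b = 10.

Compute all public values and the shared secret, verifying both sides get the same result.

Step 1: A = g^a mod p = 5^9 mod 53 = 22.
Step 2: B = g^b mod p = 5^10 mod 53 = 4.
Step 3: Alice computes s = B^a mod p = 4^9 mod 53 = 6.
Step 4: Bob computes s = A^b mod p = 22^10 mod 53 = 6.
Both sides agree: shared secret = 6.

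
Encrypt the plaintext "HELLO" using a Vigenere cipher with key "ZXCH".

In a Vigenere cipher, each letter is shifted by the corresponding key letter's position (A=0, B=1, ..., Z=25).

Step 1: Repeat key to match plaintext length:
  Plaintext: HELLO
  Key:       ZXCHZ
Step 2: Encrypt each letter:
  H(7) + Z(25) = (7+25) mod 26 = 6 = G
  E(4) + X(23) = (4+23) mod 26 = 1 = B
  L(11) + C(2) = (11+2) mod 26 = 13 = N
  L(11) + H(7) = (11+7) mod 26 = 18 = S
  O(14) + Z(25) = (14+25) mod 26 = 13 = N
Ciphertext: GBNSN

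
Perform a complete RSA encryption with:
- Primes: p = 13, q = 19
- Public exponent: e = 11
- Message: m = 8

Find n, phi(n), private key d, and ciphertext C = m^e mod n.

Step 1: n = 13 * 19 = 247.
Step 2: phi(n) = (13-1)(19-1) = 12 * 18 = 216.
Step 3: Find d = 11^(-1) mod 216 = 59.
  Verify: 11 * 59 = 649 = 1 (mod 216).
Step 4: C = 8^11 mod 247 = 31.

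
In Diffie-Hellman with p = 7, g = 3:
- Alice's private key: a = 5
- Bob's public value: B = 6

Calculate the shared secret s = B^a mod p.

Step 1: s = B^a mod p = 6^5 mod 7.
  6^1 mod 7 = 6
  6^2 mod 7 = (6 * 6) mod 7 = 1
  6^3 mod 7 = (1 * 6) mod 7 = 6
  6^4 mod 7 = (6 * 6) mod 7 = 1
  6^5 mod 7 = (1 * 6) mod 7 = 6
Result: shared secret = 6.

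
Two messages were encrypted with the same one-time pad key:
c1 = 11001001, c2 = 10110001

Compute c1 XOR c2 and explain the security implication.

Step 1: c1 XOR c2 = (m1 XOR k) XOR (m2 XOR k).
Step 2: By XOR associativity/commutativity: = m1 XOR m2 XOR k XOR k = m1 XOR m2.
Step 3: 11001001 XOR 10110001 = 01111000 = 120.
Step 4: The key cancels out! An attacker learns m1 XOR m2 = 120, revealing the relationship between plaintexts.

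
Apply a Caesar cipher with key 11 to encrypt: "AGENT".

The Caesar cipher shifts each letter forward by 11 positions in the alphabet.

Step 1: For each letter, shift forward by 11 positions (mod 26).
  A (position 0) -> position (0+11) mod 26 = 11 -> L
  G (position 6) -> position (6+11) mod 26 = 17 -> R
  E (position 4) -> position (4+11) mod 26 = 15 -> P
  N (position 13) -> position (13+11) mod 26 = 24 -> Y
  T (position 19) -> position (19+11) mod 26 = 4 -> E
Result: LRPYE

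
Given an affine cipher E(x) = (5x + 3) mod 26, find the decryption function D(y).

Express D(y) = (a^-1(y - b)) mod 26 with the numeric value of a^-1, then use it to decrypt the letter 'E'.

Step 1: Find a^-1, the modular inverse of 5 mod 26.
Step 2: We need 5 * a^-1 = 1 (mod 26).
Step 3: 5 * 21 = 105 = 4 * 26 + 1, so a^-1 = 21.
Step 4: D(y) = 21(y - 3) mod 26.
Step 5: Apply to 'E' (y = 4): D(4) = 21 * (4 - 3) mod 26 = 21 * 1 mod 26 = 21 -> 'V'.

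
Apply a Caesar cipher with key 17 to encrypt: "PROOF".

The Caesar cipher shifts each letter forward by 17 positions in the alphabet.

Step 1: For each letter, shift forward by 17 positions (mod 26).
  P (position 15) -> position (15+17) mod 26 = 6 -> G
  R (position 17) -> position (17+17) mod 26 = 8 -> I
  O (position 14) -> position (14+17) mod 26 = 5 -> F
  O (position 14) -> position (14+17) mod 26 = 5 -> F
  F (position 5) -> position (5+17) mod 26 = 22 -> W
Result: GIFFW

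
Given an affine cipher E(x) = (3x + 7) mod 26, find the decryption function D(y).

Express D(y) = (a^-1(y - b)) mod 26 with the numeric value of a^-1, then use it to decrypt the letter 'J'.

Step 1: Find a^-1, the modular inverse of 3 mod 26.
Step 2: We need 3 * a^-1 = 1 (mod 26).
Step 3: 3 * 9 = 27 = 1 * 26 + 1, so a^-1 = 9.
Step 4: D(y) = 9(y - 7) mod 26.
Step 5: Apply to 'J' (y = 9): D(9) = 9 * (9 - 7) mod 26 = 9 * 2 mod 26 = 18 -> 'S'.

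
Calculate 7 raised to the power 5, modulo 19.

Step 1: Compute 7^5 mod 19 step by step, reducing modulo 19 at each step.
  7^1 mod 19 = 7
  7^2 mod 19 = (7 * 7) mod 19 = 11
  7^3 mod 19 = (11 * 7) mod 19 = 1
  7^4 mod 19 = (1 * 7) mod 19 = 7
  7^5 mod 19 = (7 * 7) mod 19 = 11
Step 2: Result = 11.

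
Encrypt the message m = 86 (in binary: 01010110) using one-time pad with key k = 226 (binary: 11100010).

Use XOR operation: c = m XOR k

Step 1: Write out the XOR operation bit by bit:
  Message: 01010110
  Key:     11100010
  XOR:     10110100
Step 2: Convert to decimal: 10110100 = 180.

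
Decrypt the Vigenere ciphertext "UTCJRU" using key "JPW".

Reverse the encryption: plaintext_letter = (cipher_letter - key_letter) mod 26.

Step 1: Extend key: JPWJPW
Step 2: Decrypt each letter (c - k) mod 26:
  U(20) - J(9) = (20-9) mod 26 = 11 = L
  T(19) - P(15) = (19-15) mod 26 = 4 = E
  C(2) - W(22) = (2-22) mod 26 = 6 = G
  J(9) - J(9) = (9-9) mod 26 = 0 = A
  R(17) - P(15) = (17-15) mod 26 = 2 = C
  U(20) - W(22) = (20-22) mod 26 = 24 = Y
Plaintext: LEGACY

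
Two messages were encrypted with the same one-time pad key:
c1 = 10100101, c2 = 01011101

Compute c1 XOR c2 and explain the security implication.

Step 1: c1 XOR c2 = (m1 XOR k) XOR (m2 XOR k).
Step 2: By XOR associativity/commutativity: = m1 XOR m2 XOR k XOR k = m1 XOR m2.
Step 3: 10100101 XOR 01011101 = 11111000 = 248.
Step 4: The key cancels out! An attacker learns m1 XOR m2 = 248, revealing the relationship between plaintexts.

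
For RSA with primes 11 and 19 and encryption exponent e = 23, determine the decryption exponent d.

Step 1: n = 11 * 19 = 209.
Step 2: phi(n) = 10 * 18 = 180.
Step 3: Find d such that 23 * d = 1 (mod 180).
Step 4: d = 23^(-1) mod 180 = 47.
Verification: 23 * 47 = 1081 = 6 * 180 + 1.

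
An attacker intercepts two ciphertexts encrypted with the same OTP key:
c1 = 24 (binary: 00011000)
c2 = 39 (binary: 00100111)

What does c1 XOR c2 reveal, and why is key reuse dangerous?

Step 1: c1 XOR c2 = (m1 XOR k) XOR (m2 XOR k).
Step 2: By XOR associativity/commutativity: = m1 XOR m2 XOR k XOR k = m1 XOR m2.
Step 3: 00011000 XOR 00100111 = 00111111 = 63.
Step 4: The key cancels out! An attacker learns m1 XOR m2 = 63, revealing the relationship between plaintexts.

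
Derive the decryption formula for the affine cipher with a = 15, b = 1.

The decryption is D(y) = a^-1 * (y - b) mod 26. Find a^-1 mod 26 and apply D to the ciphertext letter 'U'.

Step 1: Find a^-1, the modular inverse of 15 mod 26.
Step 2: We need 15 * a^-1 = 1 (mod 26).
Step 3: 15 * 7 = 105 = 4 * 26 + 1, so a^-1 = 7.
Step 4: D(y) = 7(y - 1) mod 26.
Step 5: Apply to 'U' (y = 20): D(20) = 7 * (20 - 1) mod 26 = 7 * 19 mod 26 = 3 -> 'D'.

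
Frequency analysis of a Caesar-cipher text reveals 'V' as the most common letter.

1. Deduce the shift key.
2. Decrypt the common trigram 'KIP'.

Step 1: In English, 'E' is the most frequent letter (12.7%).
Step 2: The most frequent ciphertext letter is 'V' (position 21).
Step 3: Shift = (21 - 4) mod 26 = 17.
Step 4: Decrypt 'KIP' by shifting back 17:
  K -> T
  I -> R
  P -> Y
Step 5: 'KIP' decrypts to 'TRY'.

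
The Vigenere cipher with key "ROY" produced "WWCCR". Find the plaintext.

Step 1: Extend key: ROYRO
Step 2: Decrypt each letter (c - k) mod 26:
  W(22) - R(17) = (22-17) mod 26 = 5 = F
  W(22) - O(14) = (22-14) mod 26 = 8 = I
  C(2) - Y(24) = (2-24) mod 26 = 4 = E
  C(2) - R(17) = (2-17) mod 26 = 11 = L
  R(17) - O(14) = (17-14) mod 26 = 3 = D
Plaintext: FIELD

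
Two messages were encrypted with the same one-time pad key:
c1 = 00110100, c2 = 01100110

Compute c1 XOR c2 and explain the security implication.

Step 1: c1 XOR c2 = (m1 XOR k) XOR (m2 XOR k).
Step 2: By XOR associativity/commutativity: = m1 XOR m2 XOR k XOR k = m1 XOR m2.
Step 3: 00110100 XOR 01100110 = 01010010 = 82.
Step 4: The key cancels out! An attacker learns m1 XOR m2 = 82, revealing the relationship between plaintexts.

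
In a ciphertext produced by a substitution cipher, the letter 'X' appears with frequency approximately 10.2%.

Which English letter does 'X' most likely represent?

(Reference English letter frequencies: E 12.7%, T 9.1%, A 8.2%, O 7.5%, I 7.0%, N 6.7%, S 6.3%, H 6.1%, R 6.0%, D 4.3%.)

Step 1: The observed frequency is 10.2%.
Step 2: Compare with English frequencies:
  E: 12.7% (difference: 2.5%)
  T: 9.1% (difference: 1.1%) <-- closest
  A: 8.2% (difference: 2.0%)
  O: 7.5% (difference: 2.7%)
  I: 7.0% (difference: 3.2%)
  N: 6.7% (difference: 3.5%)
  S: 6.3% (difference: 3.9%)
  H: 6.1% (difference: 4.1%)
  R: 6.0% (difference: 4.2%)
  D: 4.3% (difference: 5.9%)
Step 3: 'X' most likely represents 'T' (frequency 9.1%).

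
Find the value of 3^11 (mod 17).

Step 1: Compute 3^11 mod 17 step by step, reducing modulo 17 at each step.
  3^1 mod 17 = 3
  3^2 mod 17 = (3 * 3) mod 17 = 9
  3^3 mod 17 = (9 * 3) mod 17 = 10
  3^4 mod 17 = (10 * 3) mod 17 = 13
  3^5 mod 17 = (13 * 3) mod 17 = 5
  3^6 mod 17 = (5 * 3) mod 17 = 15
  3^7 mod 17 = (15 * 3) mod 17 = 11
  3^8 mod 17 = (11 * 3) mod 17 = 16
  3^9 mod 17 = (16 * 3) mod 17 = 14
  3^10 mod 17 = (14 * 3) mod 17 = 8
  3^11 mod 17 = (8 * 3) mod 17 = 7
Step 2: Result = 7.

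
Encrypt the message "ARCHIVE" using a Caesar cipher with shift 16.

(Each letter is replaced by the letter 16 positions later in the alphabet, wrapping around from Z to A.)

Step 1: For each letter, shift forward by 16 positions (mod 26).
  A (position 0) -> position (0+16) mod 26 = 16 -> Q
  R (position 17) -> position (17+16) mod 26 = 7 -> H
  C (position 2) -> position (2+16) mod 26 = 18 -> S
  H (position 7) -> position (7+16) mod 26 = 23 -> X
  I (position 8) -> position (8+16) mod 26 = 24 -> Y
  V (position 21) -> position (21+16) mod 26 = 11 -> L
  E (position 4) -> position (4+16) mod 26 = 20 -> U
Result: QHSXYLU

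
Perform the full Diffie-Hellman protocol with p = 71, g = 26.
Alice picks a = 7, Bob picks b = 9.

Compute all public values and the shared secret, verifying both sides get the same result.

Step 1: A = g^a mod p = 26^7 mod 71 = 70.
Step 2: B = g^b mod p = 26^9 mod 71 = 34.
Step 3: Alice computes s = B^a mod p = 34^7 mod 71 = 70.
Step 4: Bob computes s = A^b mod p = 70^9 mod 71 = 70.
Both sides agree: shared secret = 70.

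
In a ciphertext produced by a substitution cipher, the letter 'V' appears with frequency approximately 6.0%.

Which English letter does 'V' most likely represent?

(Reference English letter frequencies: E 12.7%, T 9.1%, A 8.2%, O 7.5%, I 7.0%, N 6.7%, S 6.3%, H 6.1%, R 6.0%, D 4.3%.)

Step 1: The observed frequency is 6.0%.
Step 2: Compare with English frequencies:
  E: 12.7% (difference: 6.7%)
  T: 9.1% (difference: 3.1%)
  A: 8.2% (difference: 2.2%)
  O: 7.5% (difference: 1.5%)
  I: 7.0% (difference: 1.0%)
  N: 6.7% (difference: 0.7%)
  S: 6.3% (difference: 0.3%)
  H: 6.1% (difference: 0.1%)
  R: 6.0% (difference: 0.0%) <-- closest
  D: 4.3% (difference: 1.7%)
Step 3: 'V' most likely represents 'R' (frequency 6.0%).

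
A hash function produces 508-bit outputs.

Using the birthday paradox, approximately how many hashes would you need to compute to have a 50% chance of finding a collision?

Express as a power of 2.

Step 1: The birthday paradox gives collision probability ~50% after sqrt(2^n) = 2^(n/2) hashes.
Step 2: For 508-bit output: 2^(508/2) = 2^254.
Step 3: Approximately 2^254 hash computations needed.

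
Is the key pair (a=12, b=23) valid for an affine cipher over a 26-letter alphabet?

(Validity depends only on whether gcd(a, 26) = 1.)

Step 1: Compute gcd(12, 26).
Step 2: gcd(12, 26) = 2.
Since gcd = 2 != 1, 12 shares a common factor with 26, so it cannot be used.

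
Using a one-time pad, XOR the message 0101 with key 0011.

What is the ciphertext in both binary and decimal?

Step 1: Write out the XOR operation bit by bit:
  Message: 0101
  Key:     0011
  XOR:     0110
Step 2: Convert to decimal: 0110 = 6.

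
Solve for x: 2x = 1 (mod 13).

Step 1: We need x such that 2 * x = 1 (mod 13).
Step 2: Using the extended Euclidean algorithm or trial:
  2 * 7 = 14 = 1 * 13 + 1.
Step 3: Since 14 mod 13 = 1, the inverse is x = 7.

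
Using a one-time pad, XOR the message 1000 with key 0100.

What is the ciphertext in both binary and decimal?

Step 1: Write out the XOR operation bit by bit:
  Message: 1000
  Key:     0100
  XOR:     1100
Step 2: Convert to decimal: 1100 = 12.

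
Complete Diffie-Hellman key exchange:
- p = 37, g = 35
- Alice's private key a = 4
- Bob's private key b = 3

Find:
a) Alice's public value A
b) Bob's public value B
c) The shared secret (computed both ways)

Step 1: A = g^a mod p = 35^4 mod 37 = 16.
Step 2: B = g^b mod p = 35^3 mod 37 = 29.
Step 3: Alice computes s = B^a mod p = 29^4 mod 37 = 26.
Step 4: Bob computes s = A^b mod p = 16^3 mod 37 = 26.
Both sides agree: shared secret = 26.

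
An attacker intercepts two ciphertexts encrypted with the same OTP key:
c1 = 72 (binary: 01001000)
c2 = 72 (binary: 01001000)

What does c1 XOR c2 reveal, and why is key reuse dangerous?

Step 1: c1 XOR c2 = (m1 XOR k) XOR (m2 XOR k).
Step 2: By XOR associativity/commutativity: = m1 XOR m2 XOR k XOR k = m1 XOR m2.
Step 3: 01001000 XOR 01001000 = 00000000 = 0.
Step 4: The key cancels out! An attacker learns m1 XOR m2 = 0, revealing the relationship between plaintexts.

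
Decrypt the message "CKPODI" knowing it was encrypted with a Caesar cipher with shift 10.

Step 1: Reverse the shift by subtracting 10 from each letter position.
  C (position 2) -> position (2-10) mod 26 = 18 -> S
  K (position 10) -> position (10-10) mod 26 = 0 -> A
  P (position 15) -> position (15-10) mod 26 = 5 -> F
  O (position 14) -> position (14-10) mod 26 = 4 -> E
  D (position 3) -> position (3-10) mod 26 = 19 -> T
  I (position 8) -> position (8-10) mod 26 = 24 -> Y
Decrypted message: SAFETY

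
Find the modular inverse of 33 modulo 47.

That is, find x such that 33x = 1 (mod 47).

Step 1: We need x such that 33 * x = 1 (mod 47).
Step 2: Using the extended Euclidean algorithm or trial:
  33 * 10 = 330 = 7 * 47 + 1.
Step 3: Since 330 mod 47 = 1, the inverse is x = 10.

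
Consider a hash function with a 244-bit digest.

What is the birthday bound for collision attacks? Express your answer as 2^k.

Step 1: The birthday paradox gives collision probability ~50% after sqrt(2^n) = 2^(n/2) hashes.
Step 2: For 244-bit output: 2^(244/2) = 2^122.
Step 3: Approximately 2^122 hash computations needed.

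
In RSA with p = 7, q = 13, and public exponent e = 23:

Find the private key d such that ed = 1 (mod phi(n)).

Step 1: n = 7 * 13 = 91.
Step 2: phi(n) = 6 * 12 = 72.
Step 3: Find d such that 23 * d = 1 (mod 72).
Step 4: d = 23^(-1) mod 72 = 47.
Verification: 23 * 47 = 1081 = 15 * 72 + 1.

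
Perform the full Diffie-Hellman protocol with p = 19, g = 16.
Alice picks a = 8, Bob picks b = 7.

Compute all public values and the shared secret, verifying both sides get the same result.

Step 1: A = g^a mod p = 16^8 mod 19 = 6.
Step 2: B = g^b mod p = 16^7 mod 19 = 17.
Step 3: Alice computes s = B^a mod p = 17^8 mod 19 = 9.
Step 4: Bob computes s = A^b mod p = 6^7 mod 19 = 9.
Both sides agree: shared secret = 9.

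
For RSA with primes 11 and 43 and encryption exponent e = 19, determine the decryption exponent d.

Step 1: n = 11 * 43 = 473.
Step 2: phi(n) = 10 * 42 = 420.
Step 3: Find d such that 19 * d = 1 (mod 420).
Step 4: d = 19^(-1) mod 420 = 199.
Verification: 19 * 199 = 3781 = 9 * 420 + 1.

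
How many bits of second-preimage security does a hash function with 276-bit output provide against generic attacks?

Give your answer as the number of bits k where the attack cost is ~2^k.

Step 1: The hash has a 276-bit output.
Step 2: Second-preimage resistance means: given a specific input x, it should be infeasible to find a different y with h(y) = h(x).
With a 276-bit output, a generic search for a second preimage costs about 2^276 evaluations (each trial matches the fixed target with probability 2^-276).
Step 3: Security level = 276 bits.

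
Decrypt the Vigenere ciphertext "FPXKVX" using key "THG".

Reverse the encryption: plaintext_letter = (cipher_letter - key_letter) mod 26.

Step 1: Extend key: THGTHG
Step 2: Decrypt each letter (c - k) mod 26:
  F(5) - T(19) = (5-19) mod 26 = 12 = M
  P(15) - H(7) = (15-7) mod 26 = 8 = I
  X(23) - G(6) = (23-6) mod 26 = 17 = R
  K(10) - T(19) = (10-19) mod 26 = 17 = R
  V(21) - H(7) = (21-7) mod 26 = 14 = O
  X(23) - G(6) = (23-6) mod 26 = 17 = R
Plaintext: MIRROR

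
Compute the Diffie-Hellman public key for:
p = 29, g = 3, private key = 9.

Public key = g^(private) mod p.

Step 1: A = g^a mod p = 3^9 mod 29.
  3^1 mod 29 = 3
  3^2 mod 29 = (3 * 3) mod 29 = 9
  3^3 mod 29 = (9 * 3) mod 29 = 27
  3^4 mod 29 = (27 * 3) mod 29 = 23
  3^5 mod 29 = (23 * 3) mod 29 = 11
  3^6 mod 29 = (11 * 3) mod 29 = 4
  3^7 mod 29 = (4 * 3) mod 29 = 12
  3^8 mod 29 = (12 * 3) mod 29 = 7
  3^9 mod 29 = (7 * 3) mod 29 = 21
Result: A = 21.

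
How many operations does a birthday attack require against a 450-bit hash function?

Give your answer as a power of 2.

Step 1: The birthday paradox gives collision probability ~50% after sqrt(2^n) = 2^(n/2) hashes.
Step 2: For 450-bit output: 2^(450/2) = 2^225.
Step 3: Approximately 2^225 hash computations needed.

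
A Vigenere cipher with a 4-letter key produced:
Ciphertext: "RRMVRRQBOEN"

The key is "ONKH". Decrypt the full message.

Step 1: Key 'ONKH' has length 4. Extended key: ONKHONKHONK
Step 2: Decrypt each position:
  R(17) - O(14) = 3 = D
  R(17) - N(13) = 4 = E
  M(12) - K(10) = 2 = C
  V(21) - H(7) = 14 = O
  R(17) - O(14) = 3 = D
  R(17) - N(13) = 4 = E
  Q(16) - K(10) = 6 = G
  B(1) - H(7) = 20 = U
  O(14) - O(14) = 0 = A
  E(4) - N(13) = 17 = R
  N(13) - K(10) = 3 = D
Plaintext: DECODEGUARD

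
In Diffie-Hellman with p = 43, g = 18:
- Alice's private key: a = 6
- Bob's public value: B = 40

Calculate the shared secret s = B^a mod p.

Step 1: s = B^a mod p = 40^6 mod 43.
  40^1 mod 43 = 40
  40^2 mod 43 = (40 * 40) mod 43 = 9
  40^3 mod 43 = (9 * 40) mod 43 = 16
  40^4 mod 43 = (16 * 40) mod 43 = 38
  40^5 mod 43 = (38 * 40) mod 43 = 15
  40^6 mod 43 = (15 * 40) mod 43 = 41
Result: shared secret = 41.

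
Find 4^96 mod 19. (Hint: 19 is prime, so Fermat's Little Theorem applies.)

Step 1: Since 19 is prime, by Fermat's Little Theorem: 4^18 = 1 (mod 19).
Step 2: Reduce exponent: 96 mod 18 = 6.
Step 3: So 4^96 = 4^6 (mod 19).
Step 4: 4^6 mod 19 = 11.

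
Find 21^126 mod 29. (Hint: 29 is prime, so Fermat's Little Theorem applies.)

Step 1: Since 29 is prime, by Fermat's Little Theorem: 21^28 = 1 (mod 29).
Step 2: Reduce exponent: 126 mod 28 = 14.
Step 3: So 21^126 = 21^14 (mod 29).
Step 4: 21^14 mod 29 = 28.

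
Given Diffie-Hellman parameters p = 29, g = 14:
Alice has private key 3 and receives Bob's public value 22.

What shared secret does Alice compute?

Step 1: s = B^a mod p = 22^3 mod 29.
  22^1 mod 29 = 22
  22^2 mod 29 = (22 * 22) mod 29 = 20
  22^3 mod 29 = (20 * 22) mod 29 = 5
Result: shared secret = 5.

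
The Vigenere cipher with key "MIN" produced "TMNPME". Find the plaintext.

Step 1: Extend key: MINMIN
Step 2: Decrypt each letter (c - k) mod 26:
  T(19) - M(12) = (19-12) mod 26 = 7 = H
  M(12) - I(8) = (12-8) mod 26 = 4 = E
  N(13) - N(13) = (13-13) mod 26 = 0 = A
  P(15) - M(12) = (15-12) mod 26 = 3 = D
  M(12) - I(8) = (12-8) mod 26 = 4 = E
  E(4) - N(13) = (4-13) mod 26 = 17 = R
Plaintext: HEADER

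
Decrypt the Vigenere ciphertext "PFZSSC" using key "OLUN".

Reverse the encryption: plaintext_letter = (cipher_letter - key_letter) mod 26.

Step 1: Extend key: OLUNOL
Step 2: Decrypt each letter (c - k) mod 26:
  P(15) - O(14) = (15-14) mod 26 = 1 = B
  F(5) - L(11) = (5-11) mod 26 = 20 = U
  Z(25) - U(20) = (25-20) mod 26 = 5 = F
  S(18) - N(13) = (18-13) mod 26 = 5 = F
  S(18) - O(14) = (18-14) mod 26 = 4 = E
  C(2) - L(11) = (2-11) mod 26 = 17 = R
Plaintext: BUFFER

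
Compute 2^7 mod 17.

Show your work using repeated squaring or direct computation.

Step 1: Compute 2^7 mod 17 step by step, reducing modulo 17 at each step.
  2^1 mod 17 = 2
  2^2 mod 17 = (2 * 2) mod 17 = 4
  2^3 mod 17 = (4 * 2) mod 17 = 8
  2^4 mod 17 = (8 * 2) mod 17 = 16
  2^5 mod 17 = (16 * 2) mod 17 = 15
  2^6 mod 17 = (15 * 2) mod 17 = 13
  2^7 mod 17 = (13 * 2) mod 17 = 9
Step 2: Result = 9.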